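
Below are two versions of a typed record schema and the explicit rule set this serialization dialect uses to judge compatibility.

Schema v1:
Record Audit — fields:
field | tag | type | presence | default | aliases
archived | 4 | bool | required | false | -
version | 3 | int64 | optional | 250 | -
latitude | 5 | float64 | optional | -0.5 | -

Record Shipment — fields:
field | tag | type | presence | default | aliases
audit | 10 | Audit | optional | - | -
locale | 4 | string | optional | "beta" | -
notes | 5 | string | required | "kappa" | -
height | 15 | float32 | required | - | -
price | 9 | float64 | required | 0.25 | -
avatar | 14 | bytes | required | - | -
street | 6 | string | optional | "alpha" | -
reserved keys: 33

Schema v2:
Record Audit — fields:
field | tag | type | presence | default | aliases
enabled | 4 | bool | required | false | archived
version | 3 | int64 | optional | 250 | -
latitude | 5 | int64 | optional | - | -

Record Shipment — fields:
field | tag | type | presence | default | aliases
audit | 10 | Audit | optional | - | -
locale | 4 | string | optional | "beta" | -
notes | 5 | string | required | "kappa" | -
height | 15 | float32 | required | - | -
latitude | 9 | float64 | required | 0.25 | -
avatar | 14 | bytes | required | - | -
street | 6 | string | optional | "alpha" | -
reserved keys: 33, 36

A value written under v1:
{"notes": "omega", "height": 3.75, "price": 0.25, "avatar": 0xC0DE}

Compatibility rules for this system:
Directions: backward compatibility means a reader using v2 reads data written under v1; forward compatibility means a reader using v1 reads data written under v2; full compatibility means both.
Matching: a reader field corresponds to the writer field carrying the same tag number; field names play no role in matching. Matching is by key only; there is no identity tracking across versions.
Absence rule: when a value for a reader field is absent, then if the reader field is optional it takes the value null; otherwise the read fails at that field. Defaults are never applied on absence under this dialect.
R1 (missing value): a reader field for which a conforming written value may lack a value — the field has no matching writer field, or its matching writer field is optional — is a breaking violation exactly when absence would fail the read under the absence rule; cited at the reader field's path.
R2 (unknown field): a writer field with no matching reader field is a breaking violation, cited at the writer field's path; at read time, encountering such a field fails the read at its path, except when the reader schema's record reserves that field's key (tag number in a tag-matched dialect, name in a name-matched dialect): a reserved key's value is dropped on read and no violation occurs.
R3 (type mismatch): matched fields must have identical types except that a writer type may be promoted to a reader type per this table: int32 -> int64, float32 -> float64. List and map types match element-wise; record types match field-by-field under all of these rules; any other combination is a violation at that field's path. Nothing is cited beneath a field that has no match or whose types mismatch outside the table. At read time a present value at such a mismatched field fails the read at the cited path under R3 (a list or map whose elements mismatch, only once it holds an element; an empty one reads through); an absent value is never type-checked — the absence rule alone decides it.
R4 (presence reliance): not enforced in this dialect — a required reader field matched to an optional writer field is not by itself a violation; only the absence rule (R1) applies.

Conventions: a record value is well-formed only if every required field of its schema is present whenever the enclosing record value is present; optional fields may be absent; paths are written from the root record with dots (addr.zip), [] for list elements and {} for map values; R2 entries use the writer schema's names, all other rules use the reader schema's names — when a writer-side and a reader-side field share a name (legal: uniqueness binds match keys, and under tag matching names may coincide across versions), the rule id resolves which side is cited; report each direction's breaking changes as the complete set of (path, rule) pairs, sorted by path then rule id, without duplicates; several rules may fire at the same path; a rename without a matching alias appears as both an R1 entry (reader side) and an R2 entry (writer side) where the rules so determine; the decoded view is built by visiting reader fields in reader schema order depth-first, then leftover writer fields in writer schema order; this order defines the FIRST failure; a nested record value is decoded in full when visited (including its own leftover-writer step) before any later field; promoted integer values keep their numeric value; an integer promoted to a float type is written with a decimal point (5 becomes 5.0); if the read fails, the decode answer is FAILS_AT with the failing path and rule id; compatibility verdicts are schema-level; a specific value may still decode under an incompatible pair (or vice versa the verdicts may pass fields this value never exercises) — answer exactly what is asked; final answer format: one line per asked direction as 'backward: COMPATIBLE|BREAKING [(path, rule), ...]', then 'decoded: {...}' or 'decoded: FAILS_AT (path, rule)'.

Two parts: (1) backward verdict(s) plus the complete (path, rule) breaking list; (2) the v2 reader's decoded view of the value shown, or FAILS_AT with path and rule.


backward: BREAKING [(audit.latitude, R3)]; decoded: {"audit": null, "locale": null, "notes": "omega", "height": 3.75, "latitude": 0.25, "avatar": 0xC0DE, "street": null}

the writer's type comes first in each Shipment pair
backward on Shipment — v2 reading data written by v1:
  audit: Audit -> Audit, writer optional; from audit
  locale: string -> string, writer optional; from locale
  notes: string -> string, writer required; from notes
  height: float32 -> float32, writer required; from height
  latitude: float64 -> float64, writer required; from price
  avatar: bytes -> bytes, writer required; from avatar
  street: string -> string, writer optional; from street
  audit.enabled: bool -> bool, writer required; from audit.archived
  audit.version: int64 -> int64, writer optional; from audit.version
  audit.latitude: float64 -> int64, writer optional; from audit.latitude
  breaking: (audit.latitude, R3)
  => backward verdict for Shipment: BREAKING, 1 violation(s)
migrating the Shipment value to v2:
  audit := null (not supplied -> null)
  locale := null (not supplied -> null)
  notes := "omega"
  height := 3.75
  latitude := 0.25 (from writer price)
  avatar := 0xC0DE
  street := null (not supplied -> null)
  => decoded: {"audit": null, "locale": null, "notes": "omega", "height": 3.75, "latitude": 0.25, "avatar": 0xC0DE, "street": null}
ruling out the remaining Shipment differences:
  renamed field archived to enabled in record Audit (alias archived declared on the renamed field) -> no rule fires on it in Shipment's dialect; the asked verdict holds


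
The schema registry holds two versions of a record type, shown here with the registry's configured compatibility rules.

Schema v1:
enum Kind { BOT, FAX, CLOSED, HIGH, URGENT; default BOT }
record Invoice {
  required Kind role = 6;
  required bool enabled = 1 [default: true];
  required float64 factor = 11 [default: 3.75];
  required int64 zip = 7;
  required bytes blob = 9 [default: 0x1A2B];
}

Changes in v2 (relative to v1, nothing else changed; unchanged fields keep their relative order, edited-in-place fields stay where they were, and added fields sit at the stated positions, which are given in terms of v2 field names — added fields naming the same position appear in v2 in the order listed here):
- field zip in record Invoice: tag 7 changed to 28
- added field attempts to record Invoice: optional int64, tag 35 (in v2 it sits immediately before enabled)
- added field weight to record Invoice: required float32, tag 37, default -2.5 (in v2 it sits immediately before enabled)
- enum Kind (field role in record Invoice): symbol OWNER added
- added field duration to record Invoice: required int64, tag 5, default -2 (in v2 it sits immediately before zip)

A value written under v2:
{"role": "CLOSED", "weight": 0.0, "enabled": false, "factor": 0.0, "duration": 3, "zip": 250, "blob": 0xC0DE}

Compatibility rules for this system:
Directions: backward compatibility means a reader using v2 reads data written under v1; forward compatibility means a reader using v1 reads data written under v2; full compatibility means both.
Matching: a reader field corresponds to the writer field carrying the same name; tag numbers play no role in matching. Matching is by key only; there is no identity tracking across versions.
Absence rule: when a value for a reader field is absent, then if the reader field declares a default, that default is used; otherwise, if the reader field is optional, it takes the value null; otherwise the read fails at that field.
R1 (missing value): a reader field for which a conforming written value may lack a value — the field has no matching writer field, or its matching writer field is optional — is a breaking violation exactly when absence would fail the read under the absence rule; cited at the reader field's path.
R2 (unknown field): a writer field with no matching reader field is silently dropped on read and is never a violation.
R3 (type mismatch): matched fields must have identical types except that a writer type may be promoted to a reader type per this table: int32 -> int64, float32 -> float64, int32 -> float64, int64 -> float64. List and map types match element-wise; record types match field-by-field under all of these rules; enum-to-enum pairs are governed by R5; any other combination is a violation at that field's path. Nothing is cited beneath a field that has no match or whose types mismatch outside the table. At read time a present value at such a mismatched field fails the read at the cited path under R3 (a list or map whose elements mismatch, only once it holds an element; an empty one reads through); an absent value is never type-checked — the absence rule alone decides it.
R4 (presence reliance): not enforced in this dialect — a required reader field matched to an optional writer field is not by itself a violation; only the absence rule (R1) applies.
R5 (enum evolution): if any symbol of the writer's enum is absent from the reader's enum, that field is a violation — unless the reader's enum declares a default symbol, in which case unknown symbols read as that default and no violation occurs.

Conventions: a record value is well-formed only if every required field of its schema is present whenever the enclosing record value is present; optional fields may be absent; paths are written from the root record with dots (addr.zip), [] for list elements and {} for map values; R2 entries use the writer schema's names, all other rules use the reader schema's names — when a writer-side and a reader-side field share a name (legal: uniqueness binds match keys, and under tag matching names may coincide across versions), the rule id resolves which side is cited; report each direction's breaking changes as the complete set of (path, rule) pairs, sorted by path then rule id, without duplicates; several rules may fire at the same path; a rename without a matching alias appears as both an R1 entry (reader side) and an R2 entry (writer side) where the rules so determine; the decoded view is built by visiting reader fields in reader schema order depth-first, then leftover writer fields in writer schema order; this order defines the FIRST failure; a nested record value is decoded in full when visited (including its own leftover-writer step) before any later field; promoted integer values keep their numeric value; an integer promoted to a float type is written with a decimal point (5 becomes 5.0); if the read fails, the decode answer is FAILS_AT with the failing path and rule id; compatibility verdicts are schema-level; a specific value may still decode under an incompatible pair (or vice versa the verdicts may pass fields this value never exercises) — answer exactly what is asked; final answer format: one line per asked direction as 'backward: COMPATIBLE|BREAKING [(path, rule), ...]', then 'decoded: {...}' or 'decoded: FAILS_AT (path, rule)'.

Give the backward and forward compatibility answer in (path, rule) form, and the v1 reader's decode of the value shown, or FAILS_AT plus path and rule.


backward: COMPATIBLE []; forward: COMPATIBLE []; decoded: {"role": "CLOSED", "enabled": false, "factor": 0.0, "zip": 250, "blob": 0xC0DE}

the writer's type comes first in each Invoice pair
backward analysis of Invoice with v2 as reader and v1 as writer:
  role: paired with writer role (Kind -> Kind; writer required)
  attempts: no writer match
  weight: no writer match
  enabled: paired with writer enabled (bool -> bool; writer required)
  factor: paired with writer factor (float64 -> float64; writer required)
  duration: no writer match
  zip: paired with writer zip (int64 -> int64; writer required)
  blob: paired with writer blob (bytes -> bytes; writer required)
  => no violations; backward on Invoice: COMPATIBLE
forward analysis of Invoice with v1 as reader and v2 as writer:
  role: paired with writer role (Kind -> Kind; writer required)
  enabled: paired with writer enabled (bool -> bool; writer required)
  factor: paired with writer factor (float64 -> float64; writer required)
  zip: paired with writer zip (int64 -> int64; writer required)
  blob: paired with writer blob (bytes -> bytes; writer required)
  writer attempts: unknown to reader
  writer weight: unknown to reader
  writer duration: unknown to reader
  => no violations; forward on Invoice: COMPATIBLE
decode (reader v1):
  role := "CLOSED"
  enabled := false
  factor := 0.0
  zip := 250
  blob := 0xC0DE
  writer weight: no reader field; dropped
  writer duration: no reader field; dropped
  => decoded: {"role": "CLOSED", "enabled": false, "factor": 0.0, "zip": 250, "blob": 0xC0DE}


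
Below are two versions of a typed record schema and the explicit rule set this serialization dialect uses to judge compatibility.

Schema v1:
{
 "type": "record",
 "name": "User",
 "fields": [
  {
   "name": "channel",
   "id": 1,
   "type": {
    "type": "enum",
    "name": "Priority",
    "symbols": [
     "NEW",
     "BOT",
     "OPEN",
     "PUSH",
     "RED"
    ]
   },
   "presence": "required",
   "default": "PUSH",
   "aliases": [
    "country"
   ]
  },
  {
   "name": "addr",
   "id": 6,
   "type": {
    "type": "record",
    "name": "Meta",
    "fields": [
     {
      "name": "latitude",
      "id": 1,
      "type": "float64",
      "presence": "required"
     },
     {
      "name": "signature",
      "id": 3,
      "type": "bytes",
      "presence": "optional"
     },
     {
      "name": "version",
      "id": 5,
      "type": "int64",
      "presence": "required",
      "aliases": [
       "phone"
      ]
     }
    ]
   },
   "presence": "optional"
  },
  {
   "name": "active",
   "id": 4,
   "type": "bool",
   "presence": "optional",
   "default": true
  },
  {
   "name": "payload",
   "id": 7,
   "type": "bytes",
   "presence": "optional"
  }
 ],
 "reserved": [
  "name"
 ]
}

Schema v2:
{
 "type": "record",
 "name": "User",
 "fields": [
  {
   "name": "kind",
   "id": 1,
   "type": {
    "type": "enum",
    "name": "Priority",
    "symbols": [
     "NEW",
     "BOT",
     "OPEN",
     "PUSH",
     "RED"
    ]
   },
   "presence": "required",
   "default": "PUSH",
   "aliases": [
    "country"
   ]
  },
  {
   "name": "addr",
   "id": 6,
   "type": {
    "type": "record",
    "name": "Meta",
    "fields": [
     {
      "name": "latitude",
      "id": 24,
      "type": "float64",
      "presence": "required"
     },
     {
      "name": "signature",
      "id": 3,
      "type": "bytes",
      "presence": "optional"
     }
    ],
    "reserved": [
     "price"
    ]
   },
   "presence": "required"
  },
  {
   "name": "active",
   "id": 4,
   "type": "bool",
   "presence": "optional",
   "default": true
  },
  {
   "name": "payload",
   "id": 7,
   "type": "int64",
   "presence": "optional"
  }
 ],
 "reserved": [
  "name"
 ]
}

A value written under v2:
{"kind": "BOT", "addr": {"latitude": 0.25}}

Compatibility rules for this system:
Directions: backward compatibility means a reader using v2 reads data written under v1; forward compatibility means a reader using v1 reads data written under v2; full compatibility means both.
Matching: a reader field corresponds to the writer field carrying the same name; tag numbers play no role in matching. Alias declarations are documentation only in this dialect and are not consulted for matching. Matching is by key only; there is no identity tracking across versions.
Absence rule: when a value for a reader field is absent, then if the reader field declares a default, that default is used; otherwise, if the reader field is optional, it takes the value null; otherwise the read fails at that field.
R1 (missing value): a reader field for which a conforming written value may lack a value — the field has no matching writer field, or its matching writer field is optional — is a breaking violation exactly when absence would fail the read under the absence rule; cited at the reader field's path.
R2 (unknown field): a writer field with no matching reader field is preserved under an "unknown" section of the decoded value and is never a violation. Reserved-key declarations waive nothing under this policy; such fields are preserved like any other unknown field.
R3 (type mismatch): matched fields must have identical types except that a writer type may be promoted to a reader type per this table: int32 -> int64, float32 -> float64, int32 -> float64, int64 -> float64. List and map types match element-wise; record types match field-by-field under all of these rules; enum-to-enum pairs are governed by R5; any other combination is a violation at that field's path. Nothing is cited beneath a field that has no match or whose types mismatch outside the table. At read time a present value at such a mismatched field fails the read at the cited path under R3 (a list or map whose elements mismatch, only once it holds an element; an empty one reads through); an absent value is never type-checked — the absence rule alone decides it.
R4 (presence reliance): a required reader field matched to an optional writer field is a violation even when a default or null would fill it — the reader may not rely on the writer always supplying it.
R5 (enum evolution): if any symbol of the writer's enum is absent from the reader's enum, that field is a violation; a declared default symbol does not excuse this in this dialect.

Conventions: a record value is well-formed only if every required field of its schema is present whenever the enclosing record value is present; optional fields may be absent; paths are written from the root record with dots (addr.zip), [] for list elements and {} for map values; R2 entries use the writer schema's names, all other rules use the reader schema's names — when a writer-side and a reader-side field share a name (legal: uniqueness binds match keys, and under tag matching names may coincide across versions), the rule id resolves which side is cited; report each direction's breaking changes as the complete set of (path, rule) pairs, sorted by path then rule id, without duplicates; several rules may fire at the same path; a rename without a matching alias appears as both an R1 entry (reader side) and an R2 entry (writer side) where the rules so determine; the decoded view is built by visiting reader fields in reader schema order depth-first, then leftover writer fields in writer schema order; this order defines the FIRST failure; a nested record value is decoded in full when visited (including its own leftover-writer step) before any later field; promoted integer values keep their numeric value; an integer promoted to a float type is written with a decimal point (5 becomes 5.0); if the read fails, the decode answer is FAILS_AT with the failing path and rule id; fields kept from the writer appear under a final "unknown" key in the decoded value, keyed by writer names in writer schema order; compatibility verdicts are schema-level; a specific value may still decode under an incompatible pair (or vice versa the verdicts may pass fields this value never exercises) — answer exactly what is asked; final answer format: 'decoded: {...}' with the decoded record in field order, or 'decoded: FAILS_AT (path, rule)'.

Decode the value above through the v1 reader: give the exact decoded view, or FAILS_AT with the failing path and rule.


in User below, arrows point writer -> reader
decode walk for User under reader schema v1:
  channel := "PUSH" (absent -> default)
  addr.latitude := 0.25
  addr.signature := null (absent, optional -> null)
  read fails at addr.version under R1 (no fill)
  => FAILS_AT (addr.version, R1)
the other User changes do not affect what is asked:
  renamed field channel to kind in record User -> no rule fires on it and the decoded User view is identical with or without it
  field payload in record User: type bytes changed to int64 -> affects the rule determinations only; this particular User value decodes identically
  field latitude in record Meta: tag 1 changed to 24 -> no rule fires on it and the decoded User view is identical with or without it

decoded: FAILS_AT (addr.version, R1)


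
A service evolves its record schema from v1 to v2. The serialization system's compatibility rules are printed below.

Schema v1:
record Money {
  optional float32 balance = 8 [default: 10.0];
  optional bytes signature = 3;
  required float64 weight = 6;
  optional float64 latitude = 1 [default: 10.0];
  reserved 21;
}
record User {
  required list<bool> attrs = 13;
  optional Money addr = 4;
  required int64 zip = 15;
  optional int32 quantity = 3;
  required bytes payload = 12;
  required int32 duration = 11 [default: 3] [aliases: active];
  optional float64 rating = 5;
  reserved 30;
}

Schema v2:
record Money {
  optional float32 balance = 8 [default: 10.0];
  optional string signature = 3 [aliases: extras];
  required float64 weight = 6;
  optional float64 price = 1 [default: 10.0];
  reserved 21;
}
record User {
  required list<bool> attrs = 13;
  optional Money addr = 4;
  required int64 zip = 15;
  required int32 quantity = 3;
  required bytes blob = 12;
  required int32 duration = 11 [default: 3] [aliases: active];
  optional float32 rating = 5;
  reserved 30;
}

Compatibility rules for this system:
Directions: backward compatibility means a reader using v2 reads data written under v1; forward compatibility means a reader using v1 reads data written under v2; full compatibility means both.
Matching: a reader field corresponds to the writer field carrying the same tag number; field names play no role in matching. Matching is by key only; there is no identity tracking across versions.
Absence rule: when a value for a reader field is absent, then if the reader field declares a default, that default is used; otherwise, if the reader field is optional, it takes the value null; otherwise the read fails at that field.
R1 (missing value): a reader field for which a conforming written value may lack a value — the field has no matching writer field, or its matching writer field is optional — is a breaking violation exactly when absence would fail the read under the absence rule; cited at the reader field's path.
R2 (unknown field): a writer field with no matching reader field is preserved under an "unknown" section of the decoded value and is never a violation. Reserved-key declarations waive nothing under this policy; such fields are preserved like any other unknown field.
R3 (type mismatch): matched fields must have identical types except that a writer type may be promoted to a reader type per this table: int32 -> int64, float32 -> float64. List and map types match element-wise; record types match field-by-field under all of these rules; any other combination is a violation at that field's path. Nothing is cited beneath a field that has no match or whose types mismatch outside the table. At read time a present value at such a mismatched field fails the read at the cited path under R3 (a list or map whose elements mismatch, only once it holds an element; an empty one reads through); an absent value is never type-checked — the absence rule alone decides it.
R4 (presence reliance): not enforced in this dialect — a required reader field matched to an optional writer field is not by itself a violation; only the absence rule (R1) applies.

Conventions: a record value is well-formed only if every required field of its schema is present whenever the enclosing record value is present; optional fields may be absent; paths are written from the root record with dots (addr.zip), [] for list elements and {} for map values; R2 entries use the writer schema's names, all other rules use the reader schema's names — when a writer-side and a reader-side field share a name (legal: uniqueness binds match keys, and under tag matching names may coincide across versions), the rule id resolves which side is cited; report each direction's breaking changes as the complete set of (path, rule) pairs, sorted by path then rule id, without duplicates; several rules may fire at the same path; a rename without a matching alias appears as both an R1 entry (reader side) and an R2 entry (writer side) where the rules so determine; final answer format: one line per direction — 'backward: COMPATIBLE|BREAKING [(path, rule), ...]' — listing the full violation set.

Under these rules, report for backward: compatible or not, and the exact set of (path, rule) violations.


backward: BREAKING [(addr.signature, R3), (quantity, R1), (rating, R3)]

arrows below run writer -> reader for User
backward on User — v2 reading data written by v1:
  attrs: paired with writer attrs (list<bool> -> list<bool>; writer required)
  addr: paired with writer addr (Money -> Money; writer optional)
  zip: paired with writer zip (int64 -> int64; writer required)
  quantity: paired with writer quantity (int32 -> int32; writer optional)
  blob: paired with writer payload (bytes -> bytes; writer required)
  duration: paired with writer duration (int32 -> int32; writer required)
  rating: paired with writer rating (float64 -> float32; writer optional)
  addr.balance: paired with writer addr.balance (float32 -> float32; writer optional)
  addr.signature: paired with writer addr.signature (bytes -> string; writer optional)
  addr.weight: paired with writer addr.weight (float64 -> float64; writer required)
  addr.price: paired with writer addr.latitude (float64 -> float64; writer optional)
  R3 fires at addr.signature
  R1 fires at quantity
  R3 fires at rating
  => 3 violation(s): backward is BREAKING for User
remaining User differences; none change what is asked:
  renamed field payload to blob in record User -> inert for the asked User verdict: nothing fires
  renamed field latitude to price in record Money -> inert for the asked User verdict: nothing fires


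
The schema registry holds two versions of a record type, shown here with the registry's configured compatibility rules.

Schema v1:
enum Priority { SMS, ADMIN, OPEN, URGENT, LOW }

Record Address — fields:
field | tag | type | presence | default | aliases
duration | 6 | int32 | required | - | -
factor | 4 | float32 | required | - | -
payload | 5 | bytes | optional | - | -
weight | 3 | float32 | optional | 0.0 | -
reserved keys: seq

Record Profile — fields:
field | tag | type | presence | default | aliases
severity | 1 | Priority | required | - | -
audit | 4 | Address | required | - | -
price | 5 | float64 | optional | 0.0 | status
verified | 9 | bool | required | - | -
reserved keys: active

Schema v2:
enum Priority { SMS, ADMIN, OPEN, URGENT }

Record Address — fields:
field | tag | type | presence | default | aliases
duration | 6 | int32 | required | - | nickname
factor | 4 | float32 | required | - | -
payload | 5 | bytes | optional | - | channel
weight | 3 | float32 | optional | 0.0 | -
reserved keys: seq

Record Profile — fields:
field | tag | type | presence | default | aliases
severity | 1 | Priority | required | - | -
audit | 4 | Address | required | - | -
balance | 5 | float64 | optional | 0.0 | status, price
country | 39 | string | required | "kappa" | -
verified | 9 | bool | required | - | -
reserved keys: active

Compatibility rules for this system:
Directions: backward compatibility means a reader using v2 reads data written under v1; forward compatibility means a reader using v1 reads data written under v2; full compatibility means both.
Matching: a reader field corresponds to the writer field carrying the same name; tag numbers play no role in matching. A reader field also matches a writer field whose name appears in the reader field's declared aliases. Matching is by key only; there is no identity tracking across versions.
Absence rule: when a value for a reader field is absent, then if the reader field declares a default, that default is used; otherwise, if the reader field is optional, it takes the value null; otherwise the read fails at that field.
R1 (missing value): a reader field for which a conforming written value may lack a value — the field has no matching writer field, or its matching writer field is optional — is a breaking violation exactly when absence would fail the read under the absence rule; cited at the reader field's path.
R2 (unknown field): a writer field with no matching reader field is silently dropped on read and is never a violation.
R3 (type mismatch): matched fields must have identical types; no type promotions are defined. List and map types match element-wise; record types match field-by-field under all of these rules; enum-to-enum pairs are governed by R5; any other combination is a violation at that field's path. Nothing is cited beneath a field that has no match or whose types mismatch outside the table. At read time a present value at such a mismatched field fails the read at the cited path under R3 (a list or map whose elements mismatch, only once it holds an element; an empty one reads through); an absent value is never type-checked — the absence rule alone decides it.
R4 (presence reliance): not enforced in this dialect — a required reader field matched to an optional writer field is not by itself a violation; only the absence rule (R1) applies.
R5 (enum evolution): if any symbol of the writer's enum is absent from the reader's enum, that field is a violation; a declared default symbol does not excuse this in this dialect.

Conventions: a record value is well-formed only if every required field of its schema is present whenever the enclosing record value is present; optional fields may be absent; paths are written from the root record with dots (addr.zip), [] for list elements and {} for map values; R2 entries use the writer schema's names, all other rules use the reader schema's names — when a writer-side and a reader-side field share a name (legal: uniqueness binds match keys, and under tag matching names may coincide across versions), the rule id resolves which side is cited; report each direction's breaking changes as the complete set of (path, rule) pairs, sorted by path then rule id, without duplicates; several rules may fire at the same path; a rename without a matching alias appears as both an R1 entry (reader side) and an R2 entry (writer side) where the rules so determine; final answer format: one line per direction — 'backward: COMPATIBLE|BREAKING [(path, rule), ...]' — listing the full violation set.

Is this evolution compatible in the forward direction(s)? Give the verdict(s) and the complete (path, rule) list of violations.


forward: COMPATIBLE []

each type pair in Profile: writer, then reader
forward for Profile (reader v1, writer v2):
  severity <- severity (Priority -> Priority, writer required)
  audit <- audit (Address -> Address, writer required)
  no writer field matches reader price
  verified <- verified (bool -> bool, writer required)
  writer balance: unknown to reader
  writer country: unknown to reader
  audit.duration <- audit.duration (int32 -> int32, writer required)
  audit.factor <- audit.factor (float32 -> float32, writer required)
  audit.payload <- audit.payload (bytes -> bytes, writer optional)
  audit.weight <- audit.weight (float32 -> float32, writer optional)
  nothing fires on Profile: forward is COMPATIBLE
remaining Profile differences; none change what is asked:
  renamed field price to balance in record Profile (alias price declared on the renamed field) -> fires no rule on Profile, leaving the asked answer as it is
  enum Priority (field severity in record Profile): symbol LOW removed -> affects backward compatibility only, which is not asked
  added field country to record Profile: required string, tag 39, default "kappa" (in v2 it sits immediately before verified) -> fires no rule on Profile, leaving the asked answer as it is


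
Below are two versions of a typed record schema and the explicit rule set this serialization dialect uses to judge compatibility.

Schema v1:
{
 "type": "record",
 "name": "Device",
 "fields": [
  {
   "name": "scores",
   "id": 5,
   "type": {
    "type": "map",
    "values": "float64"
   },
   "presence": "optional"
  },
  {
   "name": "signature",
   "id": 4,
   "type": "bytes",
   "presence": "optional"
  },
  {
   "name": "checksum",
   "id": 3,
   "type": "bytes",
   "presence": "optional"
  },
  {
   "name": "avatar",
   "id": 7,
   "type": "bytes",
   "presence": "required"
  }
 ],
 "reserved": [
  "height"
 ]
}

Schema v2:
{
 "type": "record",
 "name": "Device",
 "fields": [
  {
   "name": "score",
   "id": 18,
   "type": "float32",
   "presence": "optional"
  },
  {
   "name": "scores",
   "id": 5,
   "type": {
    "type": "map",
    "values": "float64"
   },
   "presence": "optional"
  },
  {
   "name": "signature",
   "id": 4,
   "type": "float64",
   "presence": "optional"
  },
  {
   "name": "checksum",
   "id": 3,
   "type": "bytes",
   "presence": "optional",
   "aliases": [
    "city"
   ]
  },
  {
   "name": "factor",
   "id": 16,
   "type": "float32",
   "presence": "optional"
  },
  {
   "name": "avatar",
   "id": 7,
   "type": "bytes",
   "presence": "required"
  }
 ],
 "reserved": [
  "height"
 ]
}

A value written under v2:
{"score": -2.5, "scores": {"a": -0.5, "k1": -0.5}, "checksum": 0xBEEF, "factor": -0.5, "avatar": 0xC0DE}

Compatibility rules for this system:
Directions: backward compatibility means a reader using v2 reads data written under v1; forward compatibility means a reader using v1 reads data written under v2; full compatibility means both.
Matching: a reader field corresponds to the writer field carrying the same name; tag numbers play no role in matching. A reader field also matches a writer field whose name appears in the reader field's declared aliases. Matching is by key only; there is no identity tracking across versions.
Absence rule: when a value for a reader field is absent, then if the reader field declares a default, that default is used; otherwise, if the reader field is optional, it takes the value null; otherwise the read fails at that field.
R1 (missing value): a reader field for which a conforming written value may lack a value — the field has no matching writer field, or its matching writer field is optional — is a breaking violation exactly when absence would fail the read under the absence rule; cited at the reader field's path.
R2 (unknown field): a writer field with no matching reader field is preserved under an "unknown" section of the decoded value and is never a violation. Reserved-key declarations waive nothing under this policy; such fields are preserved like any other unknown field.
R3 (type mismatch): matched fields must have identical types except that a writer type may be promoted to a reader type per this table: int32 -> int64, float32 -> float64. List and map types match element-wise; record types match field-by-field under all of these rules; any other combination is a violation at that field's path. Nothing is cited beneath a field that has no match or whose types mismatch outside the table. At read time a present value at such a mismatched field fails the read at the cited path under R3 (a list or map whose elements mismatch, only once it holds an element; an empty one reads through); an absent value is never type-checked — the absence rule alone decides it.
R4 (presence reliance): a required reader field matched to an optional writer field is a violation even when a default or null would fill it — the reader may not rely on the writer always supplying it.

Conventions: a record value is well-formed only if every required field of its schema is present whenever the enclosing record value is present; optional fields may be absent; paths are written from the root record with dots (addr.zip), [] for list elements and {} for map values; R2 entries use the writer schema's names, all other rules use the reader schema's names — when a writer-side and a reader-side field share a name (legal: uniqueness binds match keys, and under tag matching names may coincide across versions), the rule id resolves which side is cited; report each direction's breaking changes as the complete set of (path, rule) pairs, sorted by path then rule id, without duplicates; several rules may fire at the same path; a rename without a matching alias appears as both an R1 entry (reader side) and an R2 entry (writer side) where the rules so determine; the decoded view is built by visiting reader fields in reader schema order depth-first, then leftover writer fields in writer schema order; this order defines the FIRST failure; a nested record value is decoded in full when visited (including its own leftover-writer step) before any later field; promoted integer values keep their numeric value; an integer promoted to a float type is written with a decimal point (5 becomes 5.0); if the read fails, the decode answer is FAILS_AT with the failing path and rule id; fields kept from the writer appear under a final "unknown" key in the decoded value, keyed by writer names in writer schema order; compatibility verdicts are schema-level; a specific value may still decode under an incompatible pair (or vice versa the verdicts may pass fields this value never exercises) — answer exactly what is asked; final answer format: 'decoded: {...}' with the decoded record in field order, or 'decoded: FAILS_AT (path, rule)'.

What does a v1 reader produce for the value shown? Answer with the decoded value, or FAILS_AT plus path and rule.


decoded: {"scores": {"a": -0.5, "k1": -0.5}, "signature": null, "checksum": 0xBEEF, "avatar": 0xC0DE, "unknown": {"score": -2.5, "factor": -0.5}}

arrows below run writer -> reader for Device
decoding the Device value with the v1 reader:
  scores := {"a": -0.5, "k1": -0.5}
  signature := null (not supplied -> null)
  checksum := 0xBEEF
  avatar := 0xC0DE
  writer score: kept under "unknown"
  writer factor: kept under "unknown"
  => decoded: {"scores": {"a": -0.5, "k1": -0.5}, "signature": null, "checksum": 0xBEEF, "avatar": 0xC0DE, "unknown": {"score": -2.5, "factor": -0.5}}
remaining Device differences; none change what is asked:
  field signature in record Device: type bytes changed to float64 -> affects the rule determinations only; this particular Device value decodes identically


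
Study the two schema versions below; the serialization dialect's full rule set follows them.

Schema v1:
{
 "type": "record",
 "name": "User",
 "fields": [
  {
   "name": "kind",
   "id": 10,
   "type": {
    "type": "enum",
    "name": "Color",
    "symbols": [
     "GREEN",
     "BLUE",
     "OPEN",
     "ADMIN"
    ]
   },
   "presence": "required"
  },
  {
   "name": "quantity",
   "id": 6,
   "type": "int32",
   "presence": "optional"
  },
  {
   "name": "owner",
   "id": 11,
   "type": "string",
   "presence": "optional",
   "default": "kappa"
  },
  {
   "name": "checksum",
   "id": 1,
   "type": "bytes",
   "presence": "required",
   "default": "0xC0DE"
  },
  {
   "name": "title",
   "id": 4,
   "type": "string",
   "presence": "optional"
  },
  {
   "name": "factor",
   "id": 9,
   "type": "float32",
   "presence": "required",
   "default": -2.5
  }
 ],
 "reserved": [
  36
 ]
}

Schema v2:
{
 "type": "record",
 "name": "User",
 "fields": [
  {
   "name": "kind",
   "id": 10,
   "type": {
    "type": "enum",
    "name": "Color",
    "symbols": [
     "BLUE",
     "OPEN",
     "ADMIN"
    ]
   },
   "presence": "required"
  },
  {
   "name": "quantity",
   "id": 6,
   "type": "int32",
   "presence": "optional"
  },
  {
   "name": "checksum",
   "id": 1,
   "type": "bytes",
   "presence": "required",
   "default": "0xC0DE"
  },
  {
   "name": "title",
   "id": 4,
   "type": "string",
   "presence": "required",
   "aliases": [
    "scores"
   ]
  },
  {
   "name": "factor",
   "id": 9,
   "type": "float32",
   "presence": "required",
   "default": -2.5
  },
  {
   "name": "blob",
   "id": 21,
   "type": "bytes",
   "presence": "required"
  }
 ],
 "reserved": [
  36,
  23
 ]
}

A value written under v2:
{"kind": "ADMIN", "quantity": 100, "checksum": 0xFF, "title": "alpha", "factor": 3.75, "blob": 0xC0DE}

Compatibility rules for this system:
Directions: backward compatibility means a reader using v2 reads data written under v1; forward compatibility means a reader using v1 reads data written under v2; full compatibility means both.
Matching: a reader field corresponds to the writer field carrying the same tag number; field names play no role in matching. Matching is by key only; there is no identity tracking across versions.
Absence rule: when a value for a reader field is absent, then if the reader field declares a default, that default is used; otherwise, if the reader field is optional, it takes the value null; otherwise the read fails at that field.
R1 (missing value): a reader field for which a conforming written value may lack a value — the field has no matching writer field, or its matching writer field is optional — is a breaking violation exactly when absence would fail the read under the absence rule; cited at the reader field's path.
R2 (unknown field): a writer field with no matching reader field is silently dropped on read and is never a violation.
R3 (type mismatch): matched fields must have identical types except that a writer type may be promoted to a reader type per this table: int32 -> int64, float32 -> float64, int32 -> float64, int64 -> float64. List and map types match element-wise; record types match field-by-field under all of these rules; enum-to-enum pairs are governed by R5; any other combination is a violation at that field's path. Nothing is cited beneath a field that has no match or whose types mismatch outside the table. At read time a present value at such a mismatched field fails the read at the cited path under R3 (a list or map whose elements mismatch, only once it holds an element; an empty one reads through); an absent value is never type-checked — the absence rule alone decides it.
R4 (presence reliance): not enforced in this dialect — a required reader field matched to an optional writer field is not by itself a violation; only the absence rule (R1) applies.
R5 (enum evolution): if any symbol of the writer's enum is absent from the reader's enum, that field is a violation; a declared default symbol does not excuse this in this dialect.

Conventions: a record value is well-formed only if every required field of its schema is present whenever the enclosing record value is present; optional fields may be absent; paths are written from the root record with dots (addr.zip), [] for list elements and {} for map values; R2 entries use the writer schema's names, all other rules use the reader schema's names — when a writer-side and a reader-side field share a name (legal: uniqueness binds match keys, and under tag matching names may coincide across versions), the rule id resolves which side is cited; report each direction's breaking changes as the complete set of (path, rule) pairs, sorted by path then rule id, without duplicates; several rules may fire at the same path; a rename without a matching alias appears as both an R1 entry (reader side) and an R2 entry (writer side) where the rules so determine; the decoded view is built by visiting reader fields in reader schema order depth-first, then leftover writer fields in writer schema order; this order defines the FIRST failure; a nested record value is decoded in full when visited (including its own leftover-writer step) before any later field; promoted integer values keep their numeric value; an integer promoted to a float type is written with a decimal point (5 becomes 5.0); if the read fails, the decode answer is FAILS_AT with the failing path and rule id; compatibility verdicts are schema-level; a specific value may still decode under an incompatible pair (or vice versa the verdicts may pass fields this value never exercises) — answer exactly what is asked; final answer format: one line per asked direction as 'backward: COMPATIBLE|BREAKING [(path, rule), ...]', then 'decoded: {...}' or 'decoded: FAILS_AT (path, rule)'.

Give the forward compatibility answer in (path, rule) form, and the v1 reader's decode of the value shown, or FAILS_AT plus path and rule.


each type pair in User: writer, then reader
forward analysis of User with v1 as reader and v2 as writer:
  writer required, Color -> Color: reader kind maps from writer kind
  writer optional, int32 -> int32: reader quantity maps from writer quantity
  owner has no writer counterpart
  writer required, bytes -> bytes: reader checksum maps from writer checksum
  writer required, string -> string: reader title maps from writer title
  writer required, float32 -> float32: reader factor maps from writer factor
  writer blob: unknown to reader
  => forward: COMPATIBLE
decode (reader v1):
  kind := "ADMIN"
  quantity := 100
  owner := "kappa" (absent -> default)
  checksum := 0xFF
  title := "alpha"
  factor := 3.75
  writer blob: unknown -> dropped
  => decoded: {"kind": "ADMIN", "quantity": 100, "owner": "kappa", "checksum": 0xFF, "title": "alpha", "factor": 3.75}
checking off the User differences that do not matter here:
  enum Color (field kind in record User): symbol GREEN removed -> its effect on User is confined to the backward direction, not asked
  added field blob to record User: required bytes, tag 21 (in v2 it sits last) -> its effect on User is confined to the backward direction, not asked
  removed field owner from record User -> fires no rule on User, leaving the asked answer as it is
  field title in record User: optional changed to required -> its effect on User is confined to the backward direction, not asked

forward: COMPATIBLE []; decoded: {"kind": "ADMIN", "quantity": 100, "owner": "kappa", "checksum": 0xFF, "title": "alpha", "factor": 3.75}
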